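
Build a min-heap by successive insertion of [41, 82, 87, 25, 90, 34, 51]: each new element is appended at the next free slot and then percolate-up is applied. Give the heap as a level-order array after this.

[25, 41, 34, 82, 90, 87, 51]

Insert 41:
  append 41 at index 0 → [41] (no swap needed)
Insert 82:
  append 82 at index 1 → [41, 82] (no swap needed)
Insert 87:
  append 87 at index 2 → [41, 82, 87] (no swap needed)
Insert 25:
  append 25 at index 3 → [41, 82, 87, 25]
  25 < parent 82 at index 1, swap → [41, 25, 87, 82]
  25 < parent 41 at index 0, swap → [25, 41, 87, 82]
Insert 90:
  append 90 at index 4 → [25, 41, 87, 82, 90] (no swap needed)
Insert 34:
  append 34 at index 5 → [25, 41, 87, 82, 90, 34]
  34 < parent 87 at index 2, swap → [25, 41, 34, 82, 90, 87]
Insert 51:
  append 51 at index 6 → [25, 41, 34, 82, 90, 87, 51] (no swap needed)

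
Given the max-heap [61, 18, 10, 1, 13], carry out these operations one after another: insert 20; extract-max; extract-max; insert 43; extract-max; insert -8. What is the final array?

[18, 13, 10, 1, -8]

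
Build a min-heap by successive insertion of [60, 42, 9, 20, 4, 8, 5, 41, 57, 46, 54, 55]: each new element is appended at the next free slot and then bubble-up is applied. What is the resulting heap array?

Insert 60:
  append 60 at index 0 → [60] (no swap needed)
Insert 42:
  append 42 at index 1 → [60, 42]
  42 < parent 60 at index 0, swap → [42, 60]
Insert 9:
  append 9 at index 2 → [42, 60, 9]
  9 < parent 42 at index 0, swap → [9, 60, 42]
Insert 20:
  append 20 at index 3 → [9, 60, 42, 20]
  20 < parent 60 at index 1, swap → [9, 20, 42, 60]
Insert 4:
  append 4 at index 4 → [9, 20, 42, 60, 4]
  4 < parent 20 at index 1, swap → [9, 4, 42, 60, 20]
  4 < parent 9 at index 0, swap → [4, 9, 42, 60, 20]
Insert 8:
  append 8 at index 5 → [4, 9, 42, 60, 20, 8]
  8 < parent 42 at index 2, swap → [4, 9, 8, 60, 20, 42]
Insert 5:
  append 5 at index 6 → [4, 9, 8, 60, 20, 42, 5]
  5 < parent 8 at index 2, swap → [4, 9, 5, 60, 20, 42, 8]
Insert 41:
  append 41 at index 7 → [4, 9, 5, 60, 20, 42, 8, 41]
  41 < parent 60 at index 3, swap → [4, 9, 5, 41, 20, 42, 8, 60]
Insert 57:
  append 57 at index 8 → [4, 9, 5, 41, 20, 42, 8, 60, 57] (no swap needed)
Insert 46:
  append 46 at index 9 → [4, 9, 5, 41, 20, 42, 8, 60, 57, 46] (no swap needed)
Insert 54:
  append 54 at index 10 → [4, 9, 5, 41, 20, 42, 8, 60, 57, 46, 54] (no swap needed)
Insert 55:
  append 55 at index 11 → [4, 9, 5, 41, 20, 42, 8, 60, 57, 46, 54, 55] (no swap needed)

[4, 9, 5, 41, 20, 42, 8, 60, 57, 46, 54, 55]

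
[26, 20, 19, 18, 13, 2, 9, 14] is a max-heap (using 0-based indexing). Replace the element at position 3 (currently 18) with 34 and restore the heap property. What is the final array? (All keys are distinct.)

set index 3 from 18 to 34 → [26, 20, 19, 34, 13, 2, 9, 14]
34 > parent 20 at index 1, swap → [26, 34, 19, 20, 13, 2, 9, 14]
34 > parent 26 at index 0, swap → [34, 26, 19, 20, 13, 2, 9, 14]

[34, 26, 19, 20, 13, 2, 9, 14]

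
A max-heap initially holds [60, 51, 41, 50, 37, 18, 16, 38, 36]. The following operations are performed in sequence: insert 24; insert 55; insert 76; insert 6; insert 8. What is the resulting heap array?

insert 24:
  append 24 at index 9 → [60, 51, 41, 50, 37, 18, 16, 38, 36, 24] (no swap needed)
insert 55:
  append 55 at index 10 → [60, 51, 41, 50, 37, 18, 16, 38, 36, 24, 55]
  55 > parent 37 at index 4, swap → [60, 51, 41, 50, 55, 18, 16, 38, 36, 24, 37]
  55 > parent 51 at index 1, swap → [60, 55, 41, 50, 51, 18, 16, 38, 36, 24, 37]
insert 76:
  append 76 at index 11 → [60, 55, 41, 50, 51, 18, 16, 38, 36, 24, 37, 76]
  76 > parent 18 at index 5, swap → [60, 55, 41, 50, 51, 76, 16, 38, 36, 24, 37, 18]
  76 > parent 41 at index 2, swap → [60, 55, 76, 50, 51, 41, 16, 38, 36, 24, 37, 18]
  76 > parent 60 at index 0, swap → [76, 55, 60, 50, 51, 41, 16, 38, 36, 24, 37, 18]
insert 6:
  append 6 at index 12 → [76, 55, 60, 50, 51, 41, 16, 38, 36, 24, 37, 18, 6] (no swap needed)
insert 8:
  append 8 at index 13 → [76, 55, 60, 50, 51, 41, 16, 38, 36, 24, 37, 18, 6, 8] (no swap needed)

[76, 55, 60, 50, 51, 41, 16, 38, 36, 24, 37, 18, 6, 8]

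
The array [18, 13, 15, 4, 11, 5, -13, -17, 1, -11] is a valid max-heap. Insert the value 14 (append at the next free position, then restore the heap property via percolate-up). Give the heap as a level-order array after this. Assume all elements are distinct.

append 14 at index 10 → [18, 13, 15, 4, 11, 5, -13, -17, 1, -11, 14]
14 > parent 11 at index 4, swap → [18, 13, 15, 4, 14, 5, -13, -17, 1, -11, 11]
14 > parent 13 at index 1, swap → [18, 14, 15, 4, 13, 5, -13, -17, 1, -11, 11]

[18, 14, 15, 4, 13, 5, -13, -17, 1, -11, 11]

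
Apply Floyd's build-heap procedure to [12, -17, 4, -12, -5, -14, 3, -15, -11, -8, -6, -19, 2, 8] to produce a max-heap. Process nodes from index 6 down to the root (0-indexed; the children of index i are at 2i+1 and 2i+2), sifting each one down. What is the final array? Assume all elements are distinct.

[12, -5, 8, -11, -6, 2, 4, -15, -12, -8, -17, -19, -14, 3]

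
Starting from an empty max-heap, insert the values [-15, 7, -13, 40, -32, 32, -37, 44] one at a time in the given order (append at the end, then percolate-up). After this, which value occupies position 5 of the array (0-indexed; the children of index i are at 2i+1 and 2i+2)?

-13

Insert -15:
  append -15 at index 0 → [-15] (no swap needed)
Insert 7:
  append 7 at index 1 → [-15, 7]
  7 > parent -15 at index 0, swap → [7, -15]
Insert -13:
  append -13 at index 2 → [7, -15, -13] (no swap needed)
Insert 40:
  append 40 at index 3 → [7, -15, -13, 40]
  40 > parent -15 at index 1, swap → [7, 40, -13, -15]
  40 > parent 7 at index 0, swap → [40, 7, -13, -15]
Insert -32:
  append -32 at index 4 → [40, 7, -13, -15, -32] (no swap needed)
Insert 32:
  append 32 at index 5 → [40, 7, -13, -15, -32, 32]
  32 > parent -13 at index 2, swap → [40, 7, 32, -15, -32, -13]
Insert -37:
  append -37 at index 6 → [40, 7, 32, -15, -32, -13, -37] (no swap needed)
Insert 44:
  append 44 at index 7 → [40, 7, 32, -15, -32, -13, -37, 44]
  44 > parent -15 at index 3, swap → [40, 7, 32, 44, -32, -13, -37, -15]
  44 > parent 7 at index 1, swap → [40, 44, 32, 7, -32, -13, -37, -15]
  44 > parent 40 at index 0, swap → [44, 40, 32, 7, -32, -13, -37, -15]
resulting array: [44, 40, 32, 7, -32, -13, -37, -15]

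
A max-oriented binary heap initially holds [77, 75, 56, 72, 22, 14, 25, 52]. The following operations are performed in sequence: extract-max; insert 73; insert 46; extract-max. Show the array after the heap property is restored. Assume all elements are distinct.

extract-max → returns 77:
  remove root 77; move last element 52 to root → [52, 75, 56, 72, 22, 14, 25]
  52 vs larger child 75 at index 1, swap → [75, 52, 56, 72, 22, 14, 25]
  52 vs larger child 72 at index 3, swap → [75, 72, 56, 52, 22, 14, 25]
insert 73:
  append 73 at index 7 → [75, 72, 56, 52, 22, 14, 25, 73]
  73 > parent 52 at index 3, swap → [75, 72, 56, 73, 22, 14, 25, 52]
  73 > parent 72 at index 1, swap → [75, 73, 56, 72, 22, 14, 25, 52]
insert 46:
  append 46 at index 8 → [75, 73, 56, 72, 22, 14, 25, 52, 46] (no swap needed)
extract-max → returns 75:
  remove root 75; move last element 46 to root → [46, 73, 56, 72, 22, 14, 25, 52]
  46 vs larger child 73 at index 1, swap → [73, 46, 56, 72, 22, 14, 25, 52]
  46 vs larger child 72 at index 3, swap → [73, 72, 56, 46, 22, 14, 25, 52]
  46 vs only child 52 at index 7, swap → [73, 72, 56, 52, 22, 14, 25, 46]

[73, 72, 56, 52, 22, 14, 25, 46]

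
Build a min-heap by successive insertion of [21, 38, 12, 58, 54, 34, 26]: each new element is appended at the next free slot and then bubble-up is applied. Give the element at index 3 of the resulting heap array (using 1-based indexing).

21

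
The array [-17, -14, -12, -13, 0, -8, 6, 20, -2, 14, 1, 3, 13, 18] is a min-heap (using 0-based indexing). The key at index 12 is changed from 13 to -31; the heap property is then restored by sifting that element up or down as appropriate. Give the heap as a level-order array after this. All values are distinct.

set index 12 from 13 to -31 → [-17, -14, -12, -13, 0, -8, 6, 20, -2, 14, 1, 3, -31, 18]
-31 < parent -8 at index 5, swap → [-17, -14, -12, -13, 0, -31, 6, 20, -2, 14, 1, 3, -8, 18]
-31 < parent -12 at index 2, swap → [-17, -14, -31, -13, 0, -12, 6, 20, -2, 14, 1, 3, -8, 18]
-31 < parent -17 at index 0, swap → [-31, -14, -17, -13, 0, -12, 6, 20, -2, 14, 1, 3, -8, 18]

[-31, -14, -17, -13, 0, -12, 6, 20, -2, 14, 1, 3, -8, 18]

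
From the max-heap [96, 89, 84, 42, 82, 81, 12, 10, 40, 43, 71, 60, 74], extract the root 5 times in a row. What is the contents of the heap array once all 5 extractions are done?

[74, 71, 60, 42, 40, 43, 12, 10]

extract-max #1 returns 96:
  remove root 96; move last element 74 to root → [74, 89, 84, 42, 82, 81, 12, 10, 40, 43, 71, 60]
  74 vs larger child 89 at index 1, swap → [89, 74, 84, 42, 82, 81, 12, 10, 40, 43, 71, 60]
  74 vs larger child 82 at index 4, swap → [89, 82, 84, 42, 74, 81, 12, 10, 40, 43, 71, 60]
extract-max #2 returns 89:
  remove root 89; move last element 60 to root → [60, 82, 84, 42, 74, 81, 12, 10, 40, 43, 71]
  60 vs larger child 84 at index 2, swap → [84, 82, 60, 42, 74, 81, 12, 10, 40, 43, 71]
  60 vs larger child 81 at index 5, swap → [84, 82, 81, 42, 74, 60, 12, 10, 40, 43, 71]
extract-max #3 returns 84:
  remove root 84; move last element 71 to root → [71, 82, 81, 42, 74, 60, 12, 10, 40, 43]
  71 vs larger child 82 at index 1, swap → [82, 71, 81, 42, 74, 60, 12, 10, 40, 43]
  71 vs larger child 74 at index 4, swap → [82, 74, 81, 42, 71, 60, 12, 10, 40, 43]
extract-max #4 returns 82:
  remove root 82; move last element 43 to root → [43, 74, 81, 42, 71, 60, 12, 10, 40]
  43 vs larger child 81 at index 2, swap → [81, 74, 43, 42, 71, 60, 12, 10, 40]
  43 vs larger child 60 at index 5, swap → [81, 74, 60, 42, 71, 43, 12, 10, 40]
extract-max #5 returns 81:
  remove root 81; move last element 40 to root → [40, 74, 60, 42, 71, 43, 12, 10]
  40 vs larger child 74 at index 1, swap → [74, 40, 60, 42, 71, 43, 12, 10]
  40 vs larger child 71 at index 4, swap → [74, 71, 60, 42, 40, 43, 12, 10]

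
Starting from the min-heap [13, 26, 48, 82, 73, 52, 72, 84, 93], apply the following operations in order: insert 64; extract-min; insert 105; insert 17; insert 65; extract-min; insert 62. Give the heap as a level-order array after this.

[26, 64, 48, 82, 65, 52, 72, 84, 93, 105, 73, 62]

insert 64:
  append 64 at index 9 → [13, 26, 48, 82, 73, 52, 72, 84, 93, 64]
  64 < parent 73 at index 4, swap → [13, 26, 48, 82, 64, 52, 72, 84, 93, 73]
extract-min → returns 13:
  remove root 13; move last element 73 to root → [73, 26, 48, 82, 64, 52, 72, 84, 93]
  73 vs smaller child 26 at index 1, swap → [26, 73, 48, 82, 64, 52, 72, 84, 93]
  73 vs smaller child 64 at index 4, swap → [26, 64, 48, 82, 73, 52, 72, 84, 93]
insert 105:
  append 105 at index 9 → [26, 64, 48, 82, 73, 52, 72, 84, 93, 105] (no swap needed)
insert 17:
  append 17 at index 10 → [26, 64, 48, 82, 73, 52, 72, 84, 93, 105, 17]
  17 < parent 73 at index 4, swap → [26, 64, 48, 82, 17, 52, 72, 84, 93, 105, 73]
  17 < parent 64 at index 1, swap → [26, 17, 48, 82, 64, 52, 72, 84, 93, 105, 73]
  17 < parent 26 at index 0, swap → [17, 26, 48, 82, 64, 52, 72, 84, 93, 105, 73]
insert 65:
  append 65 at index 11 → [17, 26, 48, 82, 64, 52, 72, 84, 93, 105, 73, 65] (no swap needed)
extract-min → returns 17:
  remove root 17; move last element 65 to root → [65, 26, 48, 82, 64, 52, 72, 84, 93, 105, 73]
  65 vs smaller child 26 at index 1, swap → [26, 65, 48, 82, 64, 52, 72, 84, 93, 105, 73]
  65 vs smaller child 64 at index 4, swap → [26, 64, 48, 82, 65, 52, 72, 84, 93, 105, 73]
insert 62:
  append 62 at index 11 → [26, 64, 48, 82, 65, 52, 72, 84, 93, 105, 73, 62] (no swap needed)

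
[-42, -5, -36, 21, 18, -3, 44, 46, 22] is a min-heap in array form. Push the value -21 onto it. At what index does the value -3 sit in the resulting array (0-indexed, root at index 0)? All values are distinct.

append -21 at index 9 → [-42, -5, -36, 21, 18, -3, 44, 46, 22, -21]
-21 < parent 18 at index 4, swap → [-42, -5, -36, 21, -21, -3, 44, 46, 22, 18]
-21 < parent -5 at index 1, swap → [-42, -21, -36, 21, -5, -3, 44, 46, 22, 18]
resulting array: [-42, -21, -36, 21, -5, -3, 44, 46, 22, 18]

5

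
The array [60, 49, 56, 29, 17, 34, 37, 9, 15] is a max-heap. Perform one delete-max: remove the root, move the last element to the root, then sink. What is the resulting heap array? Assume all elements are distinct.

[56, 49, 37, 29, 17, 34, 15, 9]

remove root 60; move last element 15 to root → [15, 49, 56, 29, 17, 34, 37, 9]
15 vs larger child 56 at index 2, swap → [56, 49, 15, 29, 17, 34, 37, 9]
15 vs larger child 37 at index 6, swap → [56, 49, 37, 29, 17, 34, 15, 9]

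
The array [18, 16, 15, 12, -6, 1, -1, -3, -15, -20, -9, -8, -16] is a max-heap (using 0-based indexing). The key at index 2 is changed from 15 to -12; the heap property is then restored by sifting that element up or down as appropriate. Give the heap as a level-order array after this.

set index 2 from 15 to -12 → [18, 16, -12, 12, -6, 1, -1, -3, -15, -20, -9, -8, -16]
-12 vs larger child 1 at index 5, swap → [18, 16, 1, 12, -6, -12, -1, -3, -15, -20, -9, -8, -16]
-12 vs larger child -8 at index 11, swap → [18, 16, 1, 12, -6, -8, -1, -3, -15, -20, -9, -12, -16]

[18, 16, 1, 12, -6, -8, -1, -3, -15, -20, -9, -12, -16]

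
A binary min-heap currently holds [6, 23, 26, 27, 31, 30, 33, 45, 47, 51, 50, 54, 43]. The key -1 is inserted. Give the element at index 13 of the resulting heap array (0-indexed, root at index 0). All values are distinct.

append -1 at index 13 → [6, 23, 26, 27, 31, 30, 33, 45, 47, 51, 50, 54, 43, -1]
-1 < parent 33 at index 6, swap → [6, 23, 26, 27, 31, 30, -1, 45, 47, 51, 50, 54, 43, 33]
-1 < parent 26 at index 2, swap → [6, 23, -1, 27, 31, 30, 26, 45, 47, 51, 50, 54, 43, 33]
-1 < parent 6 at index 0, swap → [-1, 23, 6, 27, 31, 30, 26, 45, 47, 51, 50, 54, 43, 33]
resulting array: [-1, 23, 6, 27, 31, 30, 26, 45, 47, 51, 50, 54, 43, 33]

33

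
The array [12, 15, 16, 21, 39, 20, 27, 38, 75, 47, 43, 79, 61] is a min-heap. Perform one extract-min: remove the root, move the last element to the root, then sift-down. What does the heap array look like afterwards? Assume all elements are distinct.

[15, 21, 16, 38, 39, 20, 27, 61, 75, 47, 43, 79]

remove root 12; move last element 61 to root → [61, 15, 16, 21, 39, 20, 27, 38, 75, 47, 43, 79]
61 vs smaller child 15 at index 1, swap → [15, 61, 16, 21, 39, 20, 27, 38, 75, 47, 43, 79]
61 vs smaller child 21 at index 3, swap → [15, 21, 16, 61, 39, 20, 27, 38, 75, 47, 43, 79]
61 vs smaller child 38 at index 7, swap → [15, 21, 16, 38, 39, 20, 27, 61, 75, 47, 43, 79]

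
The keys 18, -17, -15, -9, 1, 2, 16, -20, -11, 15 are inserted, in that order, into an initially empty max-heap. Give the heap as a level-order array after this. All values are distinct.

Insert 18:
  append 18 at index 0 → [18] (no swap needed)
Insert -17:
  append -17 at index 1 → [18, -17] (no swap needed)
Insert -15:
  append -15 at index 2 → [18, -17, -15] (no swap needed)
Insert -9:
  append -9 at index 3 → [18, -17, -15, -9]
  -9 > parent -17 at index 1, swap → [18, -9, -15, -17]
Insert 1:
  append 1 at index 4 → [18, -9, -15, -17, 1]
  1 > parent -9 at index 1, swap → [18, 1, -15, -17, -9]
Insert 2:
  append 2 at index 5 → [18, 1, -15, -17, -9, 2]
  2 > parent -15 at index 2, swap → [18, 1, 2, -17, -9, -15]
Insert 16:
  append 16 at index 6 → [18, 1, 2, -17, -9, -15, 16]
  16 > parent 2 at index 2, swap → [18, 1, 16, -17, -9, -15, 2]
Insert -20:
  append -20 at index 7 → [18, 1, 16, -17, -9, -15, 2, -20] (no swap needed)
Insert -11:
  append -11 at index 8 → [18, 1, 16, -17, -9, -15, 2, -20, -11]
  -11 > parent -17 at index 3, swap → [18, 1, 16, -11, -9, -15, 2, -20, -17]
Insert 15:
  append 15 at index 9 → [18, 1, 16, -11, -9, -15, 2, -20, -17, 15]
  15 > parent -9 at index 4, swap → [18, 1, 16, -11, 15, -15, 2, -20, -17, -9]
  15 > parent 1 at index 1, swap → [18, 15, 16, -11, 1, -15, 2, -20, -17, -9]

[18, 15, 16, -11, 1, -15, 2, -20, -17, -9]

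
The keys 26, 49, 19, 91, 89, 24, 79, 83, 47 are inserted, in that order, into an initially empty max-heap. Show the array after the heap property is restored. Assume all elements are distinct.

[91, 89, 79, 83, 49, 19, 24, 26, 47]

Insert 26:
  append 26 at index 0 → [26] (no swap needed)
Insert 49:
  append 49 at index 1 → [26, 49]
  49 > parent 26 at index 0, swap → [49, 26]
Insert 19:
  append 19 at index 2 → [49, 26, 19] (no swap needed)
Insert 91:
  append 91 at index 3 → [49, 26, 19, 91]
  91 > parent 26 at index 1, swap → [49, 91, 19, 26]
  91 > parent 49 at index 0, swap → [91, 49, 19, 26]
Insert 89:
  append 89 at index 4 → [91, 49, 19, 26, 89]
  89 > parent 49 at index 1, swap → [91, 89, 19, 26, 49]
Insert 24:
  append 24 at index 5 → [91, 89, 19, 26, 49, 24]
  24 > parent 19 at index 2, swap → [91, 89, 24, 26, 49, 19]
Insert 79:
  append 79 at index 6 → [91, 89, 24, 26, 49, 19, 79]
  79 > parent 24 at index 2, swap → [91, 89, 79, 26, 49, 19, 24]
Insert 83:
  append 83 at index 7 → [91, 89, 79, 26, 49, 19, 24, 83]
  83 > parent 26 at index 3, swap → [91, 89, 79, 83, 49, 19, 24, 26]
Insert 47:
  append 47 at index 8 → [91, 89, 79, 83, 49, 19, 24, 26, 47] (no swap needed)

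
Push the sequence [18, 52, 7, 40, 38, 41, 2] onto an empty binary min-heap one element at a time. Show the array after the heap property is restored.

Insert 18:
  append 18 at index 0 → [18] (no swap needed)
Insert 52:
  append 52 at index 1 → [18, 52] (no swap needed)
Insert 7:
  append 7 at index 2 → [18, 52, 7]
  7 < parent 18 at index 0, swap → [7, 52, 18]
Insert 40:
  append 40 at index 3 → [7, 52, 18, 40]
  40 < parent 52 at index 1, swap → [7, 40, 18, 52]
Insert 38:
  append 38 at index 4 → [7, 40, 18, 52, 38]
  38 < parent 40 at index 1, swap → [7, 38, 18, 52, 40]
Insert 41:
  append 41 at index 5 → [7, 38, 18, 52, 40, 41] (no swap needed)
Insert 2:
  append 2 at index 6 → [7, 38, 18, 52, 40, 41, 2]
  2 < parent 18 at index 2, swap → [7, 38, 2, 52, 40, 41, 18]
  2 < parent 7 at index 0, swap → [2, 38, 7, 52, 40, 41, 18]

[2, 38, 7, 52, 40, 41, 18]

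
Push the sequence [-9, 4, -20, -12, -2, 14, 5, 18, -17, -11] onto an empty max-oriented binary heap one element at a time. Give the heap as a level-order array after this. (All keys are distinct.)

[18, 14, 5, -2, -9, -20, 4, -12, -17, -11]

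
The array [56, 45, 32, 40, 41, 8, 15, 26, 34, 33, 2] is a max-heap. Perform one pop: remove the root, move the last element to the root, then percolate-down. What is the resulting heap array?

[45, 41, 32, 40, 33, 8, 15, 26, 34, 2]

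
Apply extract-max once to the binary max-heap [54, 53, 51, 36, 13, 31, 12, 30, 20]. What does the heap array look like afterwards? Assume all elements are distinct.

[53, 36, 51, 30, 13, 31, 12, 20]

remove root 54; move last element 20 to root → [20, 53, 51, 36, 13, 31, 12, 30]
20 vs larger child 53 at index 1, swap → [53, 20, 51, 36, 13, 31, 12, 30]
20 vs larger child 36 at index 3, swap → [53, 36, 51, 20, 13, 31, 12, 30]
20 vs only child 30 at index 7, swap → [53, 36, 51, 30, 13, 31, 12, 20]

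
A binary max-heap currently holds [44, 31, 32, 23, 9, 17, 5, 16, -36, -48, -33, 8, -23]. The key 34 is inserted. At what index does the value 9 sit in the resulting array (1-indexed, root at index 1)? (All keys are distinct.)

append 34 at index 14 → [44, 31, 32, 23, 9, 17, 5, 16, -36, -48, -33, 8, -23, 34]
34 > parent 5 at index 7, swap → [44, 31, 32, 23, 9, 17, 34, 16, -36, -48, -33, 8, -23, 5]
34 > parent 32 at index 3, swap → [44, 31, 34, 23, 9, 17, 32, 16, -36, -48, -33, 8, -23, 5]
resulting array: [44, 31, 34, 23, 9, 17, 32, 16, -36, -48, -33, 8, -23, 5]

5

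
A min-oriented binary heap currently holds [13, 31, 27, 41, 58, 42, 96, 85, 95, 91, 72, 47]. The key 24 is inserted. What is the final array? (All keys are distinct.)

append 24 at index 12 → [13, 31, 27, 41, 58, 42, 96, 85, 95, 91, 72, 47, 24]
24 < parent 42 at index 5, swap → [13, 31, 27, 41, 58, 24, 96, 85, 95, 91, 72, 47, 42]
24 < parent 27 at index 2, swap → [13, 31, 24, 41, 58, 27, 96, 85, 95, 91, 72, 47, 42]

[13, 31, 24, 41, 58, 27, 96, 85, 95, 91, 72, 47, 42]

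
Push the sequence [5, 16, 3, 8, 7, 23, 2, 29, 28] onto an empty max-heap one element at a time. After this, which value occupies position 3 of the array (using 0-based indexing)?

23

Insert 5:
  append 5 at index 0 → [5] (no swap needed)
Insert 16:
  append 16 at index 1 → [5, 16]
  16 > parent 5 at index 0, swap → [16, 5]
Insert 3:
  append 3 at index 2 → [16, 5, 3] (no swap needed)
Insert 8:
  append 8 at index 3 → [16, 5, 3, 8]
  8 > parent 5 at index 1, swap → [16, 8, 3, 5]
Insert 7:
  append 7 at index 4 → [16, 8, 3, 5, 7] (no swap needed)
Insert 23:
  append 23 at index 5 → [16, 8, 3, 5, 7, 23]
  23 > parent 3 at index 2, swap → [16, 8, 23, 5, 7, 3]
  23 > parent 16 at index 0, swap → [23, 8, 16, 5, 7, 3]
Insert 2:
  append 2 at index 6 → [23, 8, 16, 5, 7, 3, 2] (no swap needed)
Insert 29:
  append 29 at index 7 → [23, 8, 16, 5, 7, 3, 2, 29]
  29 > parent 5 at index 3, swap → [23, 8, 16, 29, 7, 3, 2, 5]
  29 > parent 8 at index 1, swap → [23, 29, 16, 8, 7, 3, 2, 5]
  29 > parent 23 at index 0, swap → [29, 23, 16, 8, 7, 3, 2, 5]
Insert 28:
  append 28 at index 8 → [29, 23, 16, 8, 7, 3, 2, 5, 28]
  28 > parent 8 at index 3, swap → [29, 23, 16, 28, 7, 3, 2, 5, 8]
  28 > parent 23 at index 1, swap → [29, 28, 16, 23, 7, 3, 2, 5, 8]
resulting array: [29, 28, 16, 23, 7, 3, 2, 5, 8]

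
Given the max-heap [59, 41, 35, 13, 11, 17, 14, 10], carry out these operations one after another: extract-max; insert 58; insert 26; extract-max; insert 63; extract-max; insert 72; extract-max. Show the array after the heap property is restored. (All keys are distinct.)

extract-max → returns 59:
  remove root 59; move last element 10 to root → [10, 41, 35, 13, 11, 17, 14]
  10 vs larger child 41 at index 1, swap → [41, 10, 35, 13, 11, 17, 14]
  10 vs larger child 13 at index 3, swap → [41, 13, 35, 10, 11, 17, 14]
insert 58:
  append 58 at index 7 → [41, 13, 35, 10, 11, 17, 14, 58]
  58 > parent 10 at index 3, swap → [41, 13, 35, 58, 11, 17, 14, 10]
  58 > parent 13 at index 1, swap → [41, 58, 35, 13, 11, 17, 14, 10]
  58 > parent 41 at index 0, swap → [58, 41, 35, 13, 11, 17, 14, 10]
insert 26:
  append 26 at index 8 → [58, 41, 35, 13, 11, 17, 14, 10, 26]
  26 > parent 13 at index 3, swap → [58, 41, 35, 26, 11, 17, 14, 10, 13]
extract-max → returns 58:
  remove root 58; move last element 13 to root → [13, 41, 35, 26, 11, 17, 14, 10]
  13 vs larger child 41 at index 1, swap → [41, 13, 35, 26, 11, 17, 14, 10]
  13 vs larger child 26 at index 3, swap → [41, 26, 35, 13, 11, 17, 14, 10]
insert 63:
  append 63 at index 8 → [41, 26, 35, 13, 11, 17, 14, 10, 63]
  63 > parent 13 at index 3, swap → [41, 26, 35, 63, 11, 17, 14, 10, 13]
  63 > parent 26 at index 1, swap → [41, 63, 35, 26, 11, 17, 14, 10, 13]
  63 > parent 41 at index 0, swap → [63, 41, 35, 26, 11, 17, 14, 10, 13]
extract-max → returns 63:
  remove root 63; move last element 13 to root → [13, 41, 35, 26, 11, 17, 14, 10]
  13 vs larger child 41 at index 1, swap → [41, 13, 35, 26, 11, 17, 14, 10]
  13 vs larger child 26 at index 3, swap → [41, 26, 35, 13, 11, 17, 14, 10]
insert 72:
  append 72 at index 8 → [41, 26, 35, 13, 11, 17, 14, 10, 72]
  72 > parent 13 at index 3, swap → [41, 26, 35, 72, 11, 17, 14, 10, 13]
  72 > parent 26 at index 1, swap → [41, 72, 35, 26, 11, 17, 14, 10, 13]
  72 > parent 41 at index 0, swap → [72, 41, 35, 26, 11, 17, 14, 10, 13]
extract-max → returns 72:
  remove root 72; move last element 13 to root → [13, 41, 35, 26, 11, 17, 14, 10]
  13 vs larger child 41 at index 1, swap → [41, 13, 35, 26, 11, 17, 14, 10]
  13 vs larger child 26 at index 3, swap → [41, 26, 35, 13, 11, 17, 14, 10]

[41, 26, 35, 13, 11, 17, 14, 10]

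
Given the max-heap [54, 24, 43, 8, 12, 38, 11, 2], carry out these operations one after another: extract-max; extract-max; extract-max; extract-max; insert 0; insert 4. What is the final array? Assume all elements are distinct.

[12, 8, 11, 2, 0, 4]

extract-max → returns 54:
  remove root 54; move last element 2 to root → [2, 24, 43, 8, 12, 38, 11]
  2 vs larger child 43 at index 2, swap → [43, 24, 2, 8, 12, 38, 11]
  2 vs larger child 38 at index 5, swap → [43, 24, 38, 8, 12, 2, 11]
extract-max → returns 43:
  remove root 43; move last element 11 to root → [11, 24, 38, 8, 12, 2]
  11 vs larger child 38 at index 2, swap → [38, 24, 11, 8, 12, 2]
extract-max → returns 38:
  remove root 38; move last element 2 to root → [2, 24, 11, 8, 12]
  2 vs larger child 24 at index 1, swap → [24, 2, 11, 8, 12]
  2 vs larger child 12 at index 4, swap → [24, 12, 11, 8, 2]
extract-max → returns 24:
  remove root 24; move last element 2 to root → [2, 12, 11, 8]
  2 vs larger child 12 at index 1, swap → [12, 2, 11, 8]
  2 vs only child 8 at index 3, swap → [12, 8, 11, 2]
insert 0:
  append 0 at index 4 → [12, 8, 11, 2, 0] (no swap needed)
insert 4:
  append 4 at index 5 → [12, 8, 11, 2, 0, 4] (no swap needed)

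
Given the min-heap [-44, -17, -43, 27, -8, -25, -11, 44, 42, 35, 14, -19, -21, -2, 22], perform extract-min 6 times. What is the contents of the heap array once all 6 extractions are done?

[-11, -8, -2, 27, 14, 35, 22, 44, 42]

extract-min #1 returns -44:
  remove root -44; move last element 22 to root → [22, -17, -43, 27, -8, -25, -11, 44, 42, 35, 14, -19, -21, -2]
  22 vs smaller child -43 at index 2, swap → [-43, -17, 22, 27, -8, -25, -11, 44, 42, 35, 14, -19, -21, -2]
  22 vs smaller child -25 at index 5, swap → [-43, -17, -25, 27, -8, 22, -11, 44, 42, 35, 14, -19, -21, -2]
  22 vs smaller child -21 at index 12, swap → [-43, -17, -25, 27, -8, -21, -11, 44, 42, 35, 14, -19, 22, -2]
extract-min #2 returns -43:
  remove root -43; move last element -2 to root → [-2, -17, -25, 27, -8, -21, -11, 44, 42, 35, 14, -19, 22]
  -2 vs smaller child -25 at index 2, swap → [-25, -17, -2, 27, -8, -21, -11, 44, 42, 35, 14, -19, 22]
  -2 vs smaller child -21 at index 5, swap → [-25, -17, -21, 27, -8, -2, -11, 44, 42, 35, 14, -19, 22]
  -2 vs smaller child -19 at index 11, swap → [-25, -17, -21, 27, -8, -19, -11, 44, 42, 35, 14, -2, 22]
extract-min #3 returns -25:
  remove root -25; move last element 22 to root → [22, -17, -21, 27, -8, -19, -11, 44, 42, 35, 14, -2]
  22 vs smaller child -21 at index 2, swap → [-21, -17, 22, 27, -8, -19, -11, 44, 42, 35, 14, -2]
  22 vs smaller child -19 at index 5, swap → [-21, -17, -19, 27, -8, 22, -11, 44, 42, 35, 14, -2]
  22 vs only child -2 at index 11, swap → [-21, -17, -19, 27, -8, -2, -11, 44, 42, 35, 14, 22]
extract-min #4 returns -21:
  remove root -21; move last element 22 to root → [22, -17, -19, 27, -8, -2, -11, 44, 42, 35, 14]
  22 vs smaller child -19 at index 2, swap → [-19, -17, 22, 27, -8, -2, -11, 44, 42, 35, 14]
  22 vs smaller child -11 at index 6, swap → [-19, -17, -11, 27, -8, -2, 22, 44, 42, 35, 14]
extract-min #5 returns -19:
  remove root -19; move last element 14 to root → [14, -17, -11, 27, -8, -2, 22, 44, 42, 35]
  14 vs smaller child -17 at index 1, swap → [-17, 14, -11, 27, -8, -2, 22, 44, 42, 35]
  14 vs smaller child -8 at index 4, swap → [-17, -8, -11, 27, 14, -2, 22, 44, 42, 35]
extract-min #6 returns -17:
  remove root -17; move last element 35 to root → [35, -8, -11, 27, 14, -2, 22, 44, 42]
  35 vs smaller child -11 at index 2, swap → [-11, -8, 35, 27, 14, -2, 22, 44, 42]
  35 vs smaller child -2 at index 5, swap → [-11, -8, -2, 27, 14, 35, 22, 44, 42]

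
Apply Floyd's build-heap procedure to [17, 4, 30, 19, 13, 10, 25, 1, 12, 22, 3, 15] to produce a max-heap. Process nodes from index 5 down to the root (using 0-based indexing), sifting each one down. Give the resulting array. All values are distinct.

[30, 22, 25, 19, 13, 15, 17, 1, 12, 4, 3, 10]

sift down from index 5:
  10 vs only child 15 at index 11, swap → [17, 4, 30, 19, 13, 15, 25, 1, 12, 22, 3, 10]
sift down from index 4:
  13 vs larger child 22 at index 9, swap → [17, 4, 30, 19, 22, 15, 25, 1, 12, 13, 3, 10]
sift down from index 3: already satisfies heap property
sift down from index 2: already satisfies heap property
sift down from index 1:
  4 vs larger child 22 at index 4, swap → [17, 22, 30, 19, 4, 15, 25, 1, 12, 13, 3, 10]
  4 vs larger child 13 at index 9, swap → [17, 22, 30, 19, 13, 15, 25, 1, 12, 4, 3, 10]
sift down from index 0:
  17 vs larger child 30 at index 2, swap → [30, 22, 17, 19, 13, 15, 25, 1, 12, 4, 3, 10]
  17 vs larger child 25 at index 6, swap → [30, 22, 25, 19, 13, 15, 17, 1, 12, 4, 3, 10]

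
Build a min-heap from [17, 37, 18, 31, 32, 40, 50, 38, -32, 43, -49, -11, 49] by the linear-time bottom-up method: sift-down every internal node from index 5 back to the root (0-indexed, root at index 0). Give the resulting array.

[-49, -32, -11, 17, 32, 18, 50, 38, 31, 43, 37, 40, 49]

sift down from index 5:
  40 vs smaller child -11 at index 11, swap → [17, 37, 18, 31, 32, -11, 50, 38, -32, 43, -49, 40, 49]
sift down from index 4:
  32 vs smaller child -49 at index 10, swap → [17, 37, 18, 31, -49, -11, 50, 38, -32, 43, 32, 40, 49]
sift down from index 3:
  31 vs smaller child -32 at index 8, swap → [17, 37, 18, -32, -49, -11, 50, 38, 31, 43, 32, 40, 49]
sift down from index 2:
  18 vs smaller child -11 at index 5, swap → [17, 37, -11, -32, -49, 18, 50, 38, 31, 43, 32, 40, 49]
sift down from index 1:
  37 vs smaller child -49 at index 4, swap → [17, -49, -11, -32, 37, 18, 50, 38, 31, 43, 32, 40, 49]
  37 vs smaller child 32 at index 10, swap → [17, -49, -11, -32, 32, 18, 50, 38, 31, 43, 37, 40, 49]
sift down from index 0:
  17 vs smaller child -49 at index 1, swap → [-49, 17, -11, -32, 32, 18, 50, 38, 31, 43, 37, 40, 49]
  17 vs smaller child -32 at index 3, swap → [-49, -32, -11, 17, 32, 18, 50, 38, 31, 43, 37, 40, 49]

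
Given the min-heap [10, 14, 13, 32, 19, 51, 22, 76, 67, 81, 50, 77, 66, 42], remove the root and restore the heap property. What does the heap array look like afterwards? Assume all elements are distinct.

[13, 14, 22, 32, 19, 51, 42, 76, 67, 81, 50, 77, 66]

remove root 10; move last element 42 to root → [42, 14, 13, 32, 19, 51, 22, 76, 67, 81, 50, 77, 66]
42 vs smaller child 13 at index 2, swap → [13, 14, 42, 32, 19, 51, 22, 76, 67, 81, 50, 77, 66]
42 vs smaller child 22 at index 6, swap → [13, 14, 22, 32, 19, 51, 42, 76, 67, 81, 50, 77, 66]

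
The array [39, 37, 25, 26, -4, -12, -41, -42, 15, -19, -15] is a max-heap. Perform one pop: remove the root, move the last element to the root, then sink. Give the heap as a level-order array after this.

[37, 26, 25, 15, -4, -12, -41, -42, -15, -19]

remove root 39; move last element -15 to root → [-15, 37, 25, 26, -4, -12, -41, -42, 15, -19]
-15 vs larger child 37 at index 1, swap → [37, -15, 25, 26, -4, -12, -41, -42, 15, -19]
-15 vs larger child 26 at index 3, swap → [37, 26, 25, -15, -4, -12, -41, -42, 15, -19]
-15 vs larger child 15 at index 8, swap → [37, 26, 25, 15, -4, -12, -41, -42, -15, -19]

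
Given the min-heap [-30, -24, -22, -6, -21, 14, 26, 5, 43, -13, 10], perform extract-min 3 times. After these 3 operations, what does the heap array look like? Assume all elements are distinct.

extract-min #1 returns -30:
  remove root -30; move last element 10 to root → [10, -24, -22, -6, -21, 14, 26, 5, 43, -13]
  10 vs smaller child -24 at index 1, swap → [-24, 10, -22, -6, -21, 14, 26, 5, 43, -13]
  10 vs smaller child -21 at index 4, swap → [-24, -21, -22, -6, 10, 14, 26, 5, 43, -13]
  10 vs only child -13 at index 9, swap → [-24, -21, -22, -6, -13, 14, 26, 5, 43, 10]
extract-min #2 returns -24:
  remove root -24; move last element 10 to root → [10, -21, -22, -6, -13, 14, 26, 5, 43]
  10 vs smaller child -22 at index 2, swap → [-22, -21, 10, -6, -13, 14, 26, 5, 43]
extract-min #3 returns -22:
  remove root -22; move last element 43 to root → [43, -21, 10, -6, -13, 14, 26, 5]
  43 vs smaller child -21 at index 1, swap → [-21, 43, 10, -6, -13, 14, 26, 5]
  43 vs smaller child -13 at index 4, swap → [-21, -13, 10, -6, 43, 14, 26, 5]

[-21, -13, 10, -6, 43, 14, 26, 5]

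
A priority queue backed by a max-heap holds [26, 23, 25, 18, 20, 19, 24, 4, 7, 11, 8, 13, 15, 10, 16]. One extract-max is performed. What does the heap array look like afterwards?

[25, 23, 24, 18, 20, 19, 16, 4, 7, 11, 8, 13, 15, 10]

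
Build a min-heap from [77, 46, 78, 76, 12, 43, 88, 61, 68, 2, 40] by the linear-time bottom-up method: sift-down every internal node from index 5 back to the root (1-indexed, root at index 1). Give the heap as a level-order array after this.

sift down from index 5:
  12 vs smaller child 2 at index 10, swap → [77, 46, 78, 76, 2, 43, 88, 61, 68, 12, 40]
sift down from index 4:
  76 vs smaller child 61 at index 8, swap → [77, 46, 78, 61, 2, 43, 88, 76, 68, 12, 40]
sift down from index 3:
  78 vs smaller child 43 at index 6, swap → [77, 46, 43, 61, 2, 78, 88, 76, 68, 12, 40]
sift down from index 2:
  46 vs smaller child 2 at index 5, swap → [77, 2, 43, 61, 46, 78, 88, 76, 68, 12, 40]
  46 vs smaller child 12 at index 10, swap → [77, 2, 43, 61, 12, 78, 88, 76, 68, 46, 40]
sift down from index 1:
  77 vs smaller child 2 at index 2, swap → [2, 77, 43, 61, 12, 78, 88, 76, 68, 46, 40]
  77 vs smaller child 12 at index 5, swap → [2, 12, 43, 61, 77, 78, 88, 76, 68, 46, 40]
  77 vs smaller child 40 at index 11, swap → [2, 12, 43, 61, 40, 78, 88, 76, 68, 46, 77]

[2, 12, 43, 61, 40, 78, 88, 76, 68, 46, 77]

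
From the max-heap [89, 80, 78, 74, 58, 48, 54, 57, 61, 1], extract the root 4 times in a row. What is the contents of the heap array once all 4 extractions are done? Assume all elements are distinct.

extract-max #1 returns 89:
  remove root 89; move last element 1 to root → [1, 80, 78, 74, 58, 48, 54, 57, 61]
  1 vs larger child 80 at index 1, swap → [80, 1, 78, 74, 58, 48, 54, 57, 61]
  1 vs larger child 74 at index 3, swap → [80, 74, 78, 1, 58, 48, 54, 57, 61]
  1 vs larger child 61 at index 8, swap → [80, 74, 78, 61, 58, 48, 54, 57, 1]
extract-max #2 returns 80:
  remove root 80; move last element 1 to root → [1, 74, 78, 61, 58, 48, 54, 57]
  1 vs larger child 78 at index 2, swap → [78, 74, 1, 61, 58, 48, 54, 57]
  1 vs larger child 54 at index 6, swap → [78, 74, 54, 61, 58, 48, 1, 57]
extract-max #3 returns 78:
  remove root 78; move last element 57 to root → [57, 74, 54, 61, 58, 48, 1]
  57 vs larger child 74 at index 1, swap → [74, 57, 54, 61, 58, 48, 1]
  57 vs larger child 61 at index 3, swap → [74, 61, 54, 57, 58, 48, 1]
extract-max #4 returns 74:
  remove root 74; move last element 1 to root → [1, 61, 54, 57, 58, 48]
  1 vs larger child 61 at index 1, swap → [61, 1, 54, 57, 58, 48]
  1 vs larger child 58 at index 4, swap → [61, 58, 54, 57, 1, 48]

[61, 58, 54, 57, 1, 48]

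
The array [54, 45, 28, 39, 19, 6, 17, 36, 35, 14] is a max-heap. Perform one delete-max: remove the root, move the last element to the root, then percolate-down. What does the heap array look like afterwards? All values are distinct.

[45, 39, 28, 36, 19, 6, 17, 14, 35]

remove root 54; move last element 14 to root → [14, 45, 28, 39, 19, 6, 17, 36, 35]
14 vs larger child 45 at index 1, swap → [45, 14, 28, 39, 19, 6, 17, 36, 35]
14 vs larger child 39 at index 3, swap → [45, 39, 28, 14, 19, 6, 17, 36, 35]
14 vs larger child 36 at index 7, swap → [45, 39, 28, 36, 19, 6, 17, 14, 35]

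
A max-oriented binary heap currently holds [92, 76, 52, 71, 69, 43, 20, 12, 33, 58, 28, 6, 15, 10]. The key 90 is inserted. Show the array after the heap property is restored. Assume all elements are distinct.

append 90 at index 14 → [92, 76, 52, 71, 69, 43, 20, 12, 33, 58, 28, 6, 15, 10, 90]
90 > parent 20 at index 6, swap → [92, 76, 52, 71, 69, 43, 90, 12, 33, 58, 28, 6, 15, 10, 20]
90 > parent 52 at index 2, swap → [92, 76, 90, 71, 69, 43, 52, 12, 33, 58, 28, 6, 15, 10, 20]

[92, 76, 90, 71, 69, 43, 52, 12, 33, 58, 28, 6, 15, 10, 20]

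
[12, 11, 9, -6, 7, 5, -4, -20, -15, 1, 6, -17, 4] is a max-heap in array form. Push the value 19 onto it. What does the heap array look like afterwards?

append 19 at index 13 → [12, 11, 9, -6, 7, 5, -4, -20, -15, 1, 6, -17, 4, 19]
19 > parent -4 at index 6, swap → [12, 11, 9, -6, 7, 5, 19, -20, -15, 1, 6, -17, 4, -4]
19 > parent 9 at index 2, swap → [12, 11, 19, -6, 7, 5, 9, -20, -15, 1, 6, -17, 4, -4]
19 > parent 12 at index 0, swap → [19, 11, 12, -6, 7, 5, 9, -20, -15, 1, 6, -17, 4, -4]

[19, 11, 12, -6, 7, 5, 9, -20, -15, 1, 6, -17, 4, -4]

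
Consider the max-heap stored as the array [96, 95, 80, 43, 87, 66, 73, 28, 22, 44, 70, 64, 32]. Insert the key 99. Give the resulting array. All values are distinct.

append 99 at index 13 → [96, 95, 80, 43, 87, 66, 73, 28, 22, 44, 70, 64, 32, 99]
99 > parent 73 at index 6, swap → [96, 95, 80, 43, 87, 66, 99, 28, 22, 44, 70, 64, 32, 73]
99 > parent 80 at index 2, swap → [96, 95, 99, 43, 87, 66, 80, 28, 22, 44, 70, 64, 32, 73]
99 > parent 96 at index 0, swap → [99, 95, 96, 43, 87, 66, 80, 28, 22, 44, 70, 64, 32, 73]

[99, 95, 96, 43, 87, 66, 80, 28, 22, 44, 70, 64, 32, 73]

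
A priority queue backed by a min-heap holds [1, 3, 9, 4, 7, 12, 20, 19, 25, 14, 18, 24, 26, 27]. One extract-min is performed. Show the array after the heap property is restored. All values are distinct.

[3, 4, 9, 19, 7, 12, 20, 27, 25, 14, 18, 24, 26]

remove root 1; move last element 27 to root → [27, 3, 9, 4, 7, 12, 20, 19, 25, 14, 18, 24, 26]
27 vs smaller child 3 at index 1, swap → [3, 27, 9, 4, 7, 12, 20, 19, 25, 14, 18, 24, 26]
27 vs smaller child 4 at index 3, swap → [3, 4, 9, 27, 7, 12, 20, 19, 25, 14, 18, 24, 26]
27 vs smaller child 19 at index 7, swap → [3, 4, 9, 19, 7, 12, 20, 27, 25, 14, 18, 24, 26]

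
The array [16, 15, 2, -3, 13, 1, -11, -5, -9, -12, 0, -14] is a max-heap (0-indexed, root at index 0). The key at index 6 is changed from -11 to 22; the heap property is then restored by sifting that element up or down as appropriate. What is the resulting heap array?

[22, 15, 16, -3, 13, 1, 2, -5, -9, -12, 0, -14]

set index 6 from -11 to 22 → [16, 15, 2, -3, 13, 1, 22, -5, -9, -12, 0, -14]
22 > parent 2 at index 2, swap → [16, 15, 22, -3, 13, 1, 2, -5, -9, -12, 0, -14]
22 > parent 16 at index 0, swap → [22, 15, 16, -3, 13, 1, 2, -5, -9, -12, 0, -14]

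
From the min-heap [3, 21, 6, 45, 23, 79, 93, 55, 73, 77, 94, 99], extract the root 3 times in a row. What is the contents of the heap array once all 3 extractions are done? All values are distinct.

[23, 45, 79, 55, 77, 99, 93, 94, 73]

extract-min #1 returns 3:
  remove root 3; move last element 99 to root → [99, 21, 6, 45, 23, 79, 93, 55, 73, 77, 94]
  99 vs smaller child 6 at index 2, swap → [6, 21, 99, 45, 23, 79, 93, 55, 73, 77, 94]
  99 vs smaller child 79 at index 5, swap → [6, 21, 79, 45, 23, 99, 93, 55, 73, 77, 94]
extract-min #2 returns 6:
  remove root 6; move last element 94 to root → [94, 21, 79, 45, 23, 99, 93, 55, 73, 77]
  94 vs smaller child 21 at index 1, swap → [21, 94, 79, 45, 23, 99, 93, 55, 73, 77]
  94 vs smaller child 23 at index 4, swap → [21, 23, 79, 45, 94, 99, 93, 55, 73, 77]
  94 vs only child 77 at index 9, swap → [21, 23, 79, 45, 77, 99, 93, 55, 73, 94]
extract-min #3 returns 21:
  remove root 21; move last element 94 to root → [94, 23, 79, 45, 77, 99, 93, 55, 73]
  94 vs smaller child 23 at index 1, swap → [23, 94, 79, 45, 77, 99, 93, 55, 73]
  94 vs smaller child 45 at index 3, swap → [23, 45, 79, 94, 77, 99, 93, 55, 73]
  94 vs smaller child 55 at index 7, swap → [23, 45, 79, 55, 77, 99, 93, 94, 73]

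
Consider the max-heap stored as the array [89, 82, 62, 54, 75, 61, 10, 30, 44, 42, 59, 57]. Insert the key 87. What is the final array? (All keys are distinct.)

[89, 82, 87, 54, 75, 62, 10, 30, 44, 42, 59, 57, 61]

append 87 at index 12 → [89, 82, 62, 54, 75, 61, 10, 30, 44, 42, 59, 57, 87]
87 > parent 61 at index 5, swap → [89, 82, 62, 54, 75, 87, 10, 30, 44, 42, 59, 57, 61]
87 > parent 62 at index 2, swap → [89, 82, 87, 54, 75, 62, 10, 30, 44, 42, 59, 57, 61]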